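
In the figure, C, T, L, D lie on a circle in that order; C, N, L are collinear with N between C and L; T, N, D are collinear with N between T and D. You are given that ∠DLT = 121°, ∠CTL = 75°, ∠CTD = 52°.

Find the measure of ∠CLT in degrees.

1. ∠DCT = 59°  [cyclic CTLD, opposite ∠C+∠L]
2. ∠CDT = 69°  [△CTD]
3. ∠CLT = 69°  [same arc CT]

∠CLT = 69°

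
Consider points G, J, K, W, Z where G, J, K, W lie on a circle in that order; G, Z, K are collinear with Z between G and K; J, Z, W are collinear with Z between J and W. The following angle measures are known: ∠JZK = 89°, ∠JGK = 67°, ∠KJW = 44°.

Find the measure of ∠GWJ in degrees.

1. ∠GZW = 89°  [vertical angles at Z]
2. ∠KGW = 44°  [same arc KW]
3. ∠GWJ = 47°  [△GZW]

∠GWJ = 47°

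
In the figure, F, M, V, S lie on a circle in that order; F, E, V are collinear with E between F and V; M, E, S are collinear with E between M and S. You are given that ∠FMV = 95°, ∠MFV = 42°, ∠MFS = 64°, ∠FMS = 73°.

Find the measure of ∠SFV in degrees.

∠SFV = 22°

1. ∠FSV = 85°  [cyclic FMVS, opposite ∠M+∠S]
2. ∠FVS = 73°  [same arc FS]
3. ∠SFV = 22°  [△FVS]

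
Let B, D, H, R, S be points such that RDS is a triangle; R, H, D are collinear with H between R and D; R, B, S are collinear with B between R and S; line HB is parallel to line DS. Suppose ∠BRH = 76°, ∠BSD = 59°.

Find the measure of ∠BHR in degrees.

1. ∠DRS = 76°  [H on RD, B on RS]
2. ∠DSR = 59°  [B on ray SR]
3. ∠RDS = 45°  [△RDS]
4. ∠BHR = 45°  [HB∥DS, corresponding at H]

∠BHR = 45°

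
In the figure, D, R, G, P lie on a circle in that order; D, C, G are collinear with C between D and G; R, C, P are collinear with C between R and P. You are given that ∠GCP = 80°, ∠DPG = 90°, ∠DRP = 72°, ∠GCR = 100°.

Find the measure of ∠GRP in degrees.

1. ∠DCR = 80°  [vertical angles at C]
2. ∠DRG = 90°  [cyclic DRGP, opposite ∠R+∠P]
3. ∠GDR = 28°  [△DCR]
4. ∠DGR = 62°  [△DRG]
5. ∠GRP = 18°  [△RCG]

∠GRP = 18°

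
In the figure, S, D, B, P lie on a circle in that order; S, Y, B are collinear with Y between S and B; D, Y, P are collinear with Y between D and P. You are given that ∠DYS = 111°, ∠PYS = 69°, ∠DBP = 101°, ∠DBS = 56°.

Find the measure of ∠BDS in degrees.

∠BDS = 100°

1. ∠DSP = 79°  [cyclic SDBP, opposite ∠S+∠B]
2. ∠DPS = 56°  [same arc SD]
3. ∠PDS = 45°  [△SDP]
4. ∠BSD = 24°  [△SYD]
5. ∠BDS = 100°  [△SDB]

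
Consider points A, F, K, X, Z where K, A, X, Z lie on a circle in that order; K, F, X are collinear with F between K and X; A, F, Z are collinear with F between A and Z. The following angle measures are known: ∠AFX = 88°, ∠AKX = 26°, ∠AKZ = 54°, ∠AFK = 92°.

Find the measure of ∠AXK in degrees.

∠AXK = 64°

1. ∠KAZ = 62°  [△KFA]
2. ∠AZK = 64°  [△KAZ]
3. ∠AXK = 64°  [same arc KA]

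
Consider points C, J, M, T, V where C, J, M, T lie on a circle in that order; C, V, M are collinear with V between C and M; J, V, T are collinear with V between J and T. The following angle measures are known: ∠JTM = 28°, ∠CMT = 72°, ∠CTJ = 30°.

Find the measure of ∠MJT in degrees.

1. ∠CJT = 72°  [same arc CT]
2. ∠JCT = 78°  [△CJT]
3. ∠JMT = 102°  [cyclic CJMT, opposite ∠C+∠M]
4. ∠MJT = 50°  [△JMT]

∠MJT = 50°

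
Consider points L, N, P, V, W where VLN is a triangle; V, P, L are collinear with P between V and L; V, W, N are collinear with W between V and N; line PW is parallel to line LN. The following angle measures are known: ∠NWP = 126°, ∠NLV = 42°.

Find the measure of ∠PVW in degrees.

∠PVW = 84°

1. ∠PWV = 54°  [linear pair at W on VN]
2. ∠VPW = 42°  [PW∥LN, corresponding at P]
3. ∠PVW = 84°  [△VPW]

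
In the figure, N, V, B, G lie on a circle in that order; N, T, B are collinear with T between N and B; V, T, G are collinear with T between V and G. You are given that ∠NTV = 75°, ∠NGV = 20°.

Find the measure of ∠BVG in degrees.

1. ∠BTV = 105°  [linear pair at T on NB]
2. ∠NBV = 20°  [same arc NV]
3. ∠BVG = 55°  [△VTB]

∠BVG = 55°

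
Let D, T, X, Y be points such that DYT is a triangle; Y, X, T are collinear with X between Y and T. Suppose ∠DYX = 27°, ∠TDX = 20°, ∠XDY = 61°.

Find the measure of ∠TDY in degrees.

∠TDY = 81°

1. ∠DXY = 92°  [△DYX]
2. ∠DYT = 27°  [X on ray YT]
3. ∠DXT = 88°  [linear pair at X on YT]
4. ∠DTX = 72°  [△DXT]
5. ∠DTY = 72°  [X on ray TY]
6. ∠TDY = 81°  [△DYT]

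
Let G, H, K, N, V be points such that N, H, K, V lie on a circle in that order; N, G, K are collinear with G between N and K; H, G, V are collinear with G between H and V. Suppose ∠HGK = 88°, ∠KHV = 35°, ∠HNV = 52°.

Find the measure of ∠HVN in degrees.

∠HVN = 57°

1. ∠NGV = 88°  [vertical angles at G]
2. ∠KNV = 35°  [same arc KV]
3. ∠HVN = 57°  [△NGV]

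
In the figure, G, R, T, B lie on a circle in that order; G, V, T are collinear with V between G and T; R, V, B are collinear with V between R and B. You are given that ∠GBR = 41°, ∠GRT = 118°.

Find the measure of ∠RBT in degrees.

1. ∠GTR = 41°  [same arc GR]
2. ∠RGT = 21°  [△GRT]
3. ∠RBT = 21°  [same arc RT]

∠RBT = 21°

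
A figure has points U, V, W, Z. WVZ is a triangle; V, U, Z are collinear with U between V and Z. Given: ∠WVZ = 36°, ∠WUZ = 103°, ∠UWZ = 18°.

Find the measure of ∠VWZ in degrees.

∠VWZ = 85°

1. ∠UZW = 59°  [△WUZ]
2. ∠VZW = 59°  [U on ray ZV]
3. ∠VWZ = 85°  [△WVZ]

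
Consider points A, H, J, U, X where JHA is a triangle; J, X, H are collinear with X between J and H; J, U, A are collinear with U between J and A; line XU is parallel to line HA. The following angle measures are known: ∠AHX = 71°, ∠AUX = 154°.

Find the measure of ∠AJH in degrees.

∠AJH = 83°

1. ∠AHJ = 71°  [X on ray HJ]
2. ∠JUX = 26°  [linear pair at U on JA]
3. ∠JXU = 71°  [XU∥HA, corresponding at X]
4. ∠UJX = 83°  [△JXU]
5. ∠AJH = 83°  [X on JH, U on JA]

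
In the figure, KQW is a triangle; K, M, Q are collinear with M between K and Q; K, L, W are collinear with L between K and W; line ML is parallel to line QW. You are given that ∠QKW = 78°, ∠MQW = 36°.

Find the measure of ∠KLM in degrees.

1. ∠KQW = 36°  [M on ray QK]
2. ∠KWQ = 66°  [△KQW]
3. ∠KLM = 66°  [ML∥QW, corresponding at L]

∠KLM = 66°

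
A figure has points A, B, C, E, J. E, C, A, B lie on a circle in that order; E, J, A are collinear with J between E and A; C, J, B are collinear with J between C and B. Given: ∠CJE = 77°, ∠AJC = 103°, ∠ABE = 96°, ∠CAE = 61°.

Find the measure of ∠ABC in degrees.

∠ABC = 35°

1. ∠ACE = 84°  [cyclic ECAB, opposite ∠C+∠B]
2. ∠AEC = 35°  [△ECA]
3. ∠ABC = 35°  [same arc CA]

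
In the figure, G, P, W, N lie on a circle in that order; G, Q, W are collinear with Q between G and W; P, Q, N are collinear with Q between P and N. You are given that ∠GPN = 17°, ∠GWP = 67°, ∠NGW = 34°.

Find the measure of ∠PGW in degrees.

1. ∠GWN = 17°  [same arc GN]
2. ∠GNW = 129°  [△GWN]
3. ∠GPW = 51°  [cyclic GPWN, opposite ∠P+∠N]
4. ∠PGW = 62°  [△GPW]

∠PGW = 62°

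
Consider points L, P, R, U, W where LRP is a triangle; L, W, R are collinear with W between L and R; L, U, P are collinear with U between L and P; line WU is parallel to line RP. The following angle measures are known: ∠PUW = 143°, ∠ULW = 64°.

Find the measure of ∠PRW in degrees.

1. ∠LUW = 37°  [linear pair at U on LP]
2. ∠LWU = 79°  [△LWU]
3. ∠RWU = 101°  [linear pair at W on LR]
4. ∠PRW = 79°  [WU∥RP, co-interior at R–W]

∠PRW = 79°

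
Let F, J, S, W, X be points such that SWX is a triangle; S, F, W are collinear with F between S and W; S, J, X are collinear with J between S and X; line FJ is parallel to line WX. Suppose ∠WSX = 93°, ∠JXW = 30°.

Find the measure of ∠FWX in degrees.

1. ∠SXW = 30°  [J on ray XS]
2. ∠SWX = 57°  [△SWX]
3. ∠FWX = 57°  [F on ray WS]

∠FWX = 57°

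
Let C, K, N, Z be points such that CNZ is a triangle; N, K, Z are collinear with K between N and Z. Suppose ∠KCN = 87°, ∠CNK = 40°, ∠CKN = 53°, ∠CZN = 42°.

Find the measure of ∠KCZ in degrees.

∠KCZ = 11°

1. ∠CKZ = 127°  [linear pair at K on NZ]
2. ∠CZK = 42°  [K on ray ZN]
3. ∠KCZ = 11°  [△CKZ]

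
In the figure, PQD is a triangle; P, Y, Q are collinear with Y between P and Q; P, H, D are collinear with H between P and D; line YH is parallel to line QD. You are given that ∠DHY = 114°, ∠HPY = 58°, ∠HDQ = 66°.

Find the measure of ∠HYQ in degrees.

∠HYQ = 124°

1. ∠PHY = 66°  [linear pair at H on PD]
2. ∠HYP = 56°  [△PYH]
3. ∠HYQ = 124°  [linear pair at Y on PQ]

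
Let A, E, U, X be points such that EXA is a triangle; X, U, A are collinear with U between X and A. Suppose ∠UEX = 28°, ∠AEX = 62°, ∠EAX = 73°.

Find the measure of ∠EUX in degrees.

1. ∠AXE = 45°  [△EXA]
2. ∠EXU = 45°  [U on ray XA]
3. ∠EUX = 107°  [△EXU]

∠EUX = 107°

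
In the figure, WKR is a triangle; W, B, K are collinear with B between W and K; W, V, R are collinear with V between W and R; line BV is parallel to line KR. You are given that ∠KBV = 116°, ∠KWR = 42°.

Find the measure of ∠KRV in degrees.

1. ∠VBW = 64°  [linear pair at B on WK]
2. ∠BWV = 42°  [B on WK, V on WR]
3. ∠BVW = 74°  [△WBV]
4. ∠BVR = 106°  [linear pair at V on WR]
5. ∠KRV = 74°  [BV∥KR, co-interior at R–V]

∠KRV = 74°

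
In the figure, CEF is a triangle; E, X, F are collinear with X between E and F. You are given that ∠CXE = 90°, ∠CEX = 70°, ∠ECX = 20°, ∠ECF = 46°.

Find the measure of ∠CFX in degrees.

∠CFX = 64°

1. ∠CEF = 70°  [X on ray EF]
2. ∠CFE = 64°  [△CEF]
3. ∠CFX = 64°  [X on ray FE]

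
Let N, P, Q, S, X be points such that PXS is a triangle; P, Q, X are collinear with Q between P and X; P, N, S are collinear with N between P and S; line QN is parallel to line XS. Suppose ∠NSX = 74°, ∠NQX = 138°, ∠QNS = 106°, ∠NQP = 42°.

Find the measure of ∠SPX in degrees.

1. ∠PSX = 74°  [N on ray SP]
2. ∠PXS = 42°  [QN∥XS, corresponding at Q]
3. ∠SPX = 64°  [△PXS]

∠SPX = 64°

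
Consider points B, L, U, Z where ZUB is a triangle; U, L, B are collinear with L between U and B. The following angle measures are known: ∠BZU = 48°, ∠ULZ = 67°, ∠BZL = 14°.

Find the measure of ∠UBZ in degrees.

∠UBZ = 53°

1. ∠BLZ = 113°  [linear pair at L on UB]
2. ∠LBZ = 53°  [△ZLB]
3. ∠UBZ = 53°  [L on ray BU]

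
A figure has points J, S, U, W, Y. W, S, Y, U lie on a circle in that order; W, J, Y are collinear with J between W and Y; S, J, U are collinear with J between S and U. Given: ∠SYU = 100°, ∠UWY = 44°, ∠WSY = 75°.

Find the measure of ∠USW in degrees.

1. ∠WUY = 105°  [cyclic WSYU, opposite ∠S+∠U]
2. ∠UYW = 31°  [△WYU]
3. ∠USW = 31°  [same arc WU]

∠USW = 31°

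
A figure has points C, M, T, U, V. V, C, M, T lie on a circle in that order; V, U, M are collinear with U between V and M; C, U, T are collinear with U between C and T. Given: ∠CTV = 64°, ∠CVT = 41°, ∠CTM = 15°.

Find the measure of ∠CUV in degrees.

1. ∠TCV = 75°  [△VCT]
2. ∠CVM = 15°  [same arc CM]
3. ∠CUV = 90°  [△VUC]

∠CUV = 90°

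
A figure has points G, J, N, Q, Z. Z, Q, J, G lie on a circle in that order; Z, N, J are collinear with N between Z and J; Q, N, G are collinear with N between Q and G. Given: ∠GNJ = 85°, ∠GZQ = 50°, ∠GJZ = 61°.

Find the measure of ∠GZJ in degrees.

1. ∠JGQ = 34°  [△JNG]
2. ∠GJQ = 130°  [cyclic ZQJG, opposite ∠Z+∠J]
3. ∠GQJ = 16°  [△QJG]
4. ∠GZJ = 16°  [same arc JG]

∠GZJ = 16°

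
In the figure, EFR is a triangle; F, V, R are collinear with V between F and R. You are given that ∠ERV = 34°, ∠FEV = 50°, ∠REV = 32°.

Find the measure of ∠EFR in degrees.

∠EFR = 64°

1. ∠EVR = 114°  [△EVR]
2. ∠EVF = 66°  [linear pair at V on FR]
3. ∠EFV = 64°  [△EFV]
4. ∠EFR = 64°  [V on ray FR]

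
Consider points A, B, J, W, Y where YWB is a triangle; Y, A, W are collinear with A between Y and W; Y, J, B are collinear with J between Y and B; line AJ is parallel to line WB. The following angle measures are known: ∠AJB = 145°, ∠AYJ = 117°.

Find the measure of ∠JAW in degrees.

1. ∠AJY = 35°  [linear pair at J on YB]
2. ∠JAY = 28°  [△YAJ]
3. ∠JAW = 152°  [linear pair at A on YW]

∠JAW = 152°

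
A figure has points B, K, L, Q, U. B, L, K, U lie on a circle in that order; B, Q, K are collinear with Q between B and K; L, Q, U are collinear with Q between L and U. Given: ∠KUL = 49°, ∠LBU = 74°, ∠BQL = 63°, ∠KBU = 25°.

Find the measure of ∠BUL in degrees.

1. ∠KBL = 49°  [same arc LK]
2. ∠BLU = 68°  [△BQL]
3. ∠BUL = 38°  [△BLU]

∠BUL = 38°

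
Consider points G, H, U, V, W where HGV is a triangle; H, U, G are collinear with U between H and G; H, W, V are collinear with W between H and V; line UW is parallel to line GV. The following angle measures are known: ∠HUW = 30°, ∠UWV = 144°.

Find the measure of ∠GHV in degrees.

∠GHV = 114°

1. ∠HWU = 36°  [linear pair at W on HV]
2. ∠UHW = 114°  [△HUW]
3. ∠GHV = 114°  [U on HG, W on HV]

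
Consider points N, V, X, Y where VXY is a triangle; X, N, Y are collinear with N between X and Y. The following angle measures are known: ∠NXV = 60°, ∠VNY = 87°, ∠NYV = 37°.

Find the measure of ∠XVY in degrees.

∠XVY = 83°

1. ∠VXY = 60°  [N on ray XY]
2. ∠VYX = 37°  [N on ray YX]
3. ∠XVY = 83°  [△VXY]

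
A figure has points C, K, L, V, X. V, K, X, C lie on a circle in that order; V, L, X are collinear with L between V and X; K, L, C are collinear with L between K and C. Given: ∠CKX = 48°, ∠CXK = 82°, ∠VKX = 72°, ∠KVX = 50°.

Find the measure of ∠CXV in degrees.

∠CXV = 24°

1. ∠CVX = 48°  [same arc XC]
2. ∠VCX = 108°  [cyclic VKXC, opposite ∠K+∠C]
3. ∠CXV = 24°  [△VXC]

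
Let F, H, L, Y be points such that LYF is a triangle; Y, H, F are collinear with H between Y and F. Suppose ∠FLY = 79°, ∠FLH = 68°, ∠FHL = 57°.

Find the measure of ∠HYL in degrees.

∠HYL = 46°

1. ∠HFL = 55°  [△LHF]
2. ∠LFY = 55°  [H on ray FY]
3. ∠FYL = 46°  [△LYF]
4. ∠HYL = 46°  [H on ray YF]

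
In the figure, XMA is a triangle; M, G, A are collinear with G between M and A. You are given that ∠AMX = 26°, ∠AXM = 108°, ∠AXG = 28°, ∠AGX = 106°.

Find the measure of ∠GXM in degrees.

1. ∠GMX = 26°  [G on ray MA]
2. ∠MGX = 74°  [linear pair at G on MA]
3. ∠GXM = 80°  [△XMG]

∠GXM = 80°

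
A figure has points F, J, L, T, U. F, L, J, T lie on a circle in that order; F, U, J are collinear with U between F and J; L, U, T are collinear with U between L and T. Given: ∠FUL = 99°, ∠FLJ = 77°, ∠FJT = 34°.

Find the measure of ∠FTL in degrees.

∠FTL = 56°

1. ∠JUT = 99°  [vertical angles at U]
2. ∠FTJ = 103°  [cyclic FLJT, opposite ∠L+∠T]
3. ∠JFT = 43°  [△FJT]
4. ∠FUT = 81°  [linear pair at U on FJ]
5. ∠FTL = 56°  [△FUT]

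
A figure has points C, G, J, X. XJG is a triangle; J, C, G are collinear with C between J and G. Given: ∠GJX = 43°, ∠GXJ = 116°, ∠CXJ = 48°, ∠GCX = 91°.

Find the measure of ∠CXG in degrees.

1. ∠JGX = 21°  [△XJG]
2. ∠CGX = 21°  [C on ray GJ]
3. ∠CXG = 68°  [△XCG]

∠CXG = 68°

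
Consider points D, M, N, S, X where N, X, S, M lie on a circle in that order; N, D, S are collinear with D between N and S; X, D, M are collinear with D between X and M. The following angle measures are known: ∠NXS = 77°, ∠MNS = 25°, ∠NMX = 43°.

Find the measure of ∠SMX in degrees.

∠SMX = 60°

1. ∠NMS = 103°  [cyclic NXSM, opposite ∠X+∠M]
2. ∠MSN = 52°  [△NSM]
3. ∠MDN = 112°  [△NDM]
4. ∠MDS = 68°  [linear pair at D on NS]
5. ∠SMX = 60°  [△SDM]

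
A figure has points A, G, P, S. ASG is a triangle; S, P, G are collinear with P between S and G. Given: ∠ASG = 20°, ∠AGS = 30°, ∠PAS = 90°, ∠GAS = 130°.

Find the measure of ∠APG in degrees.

∠APG = 110°

1. ∠ASP = 20°  [P on ray SG]
2. ∠APS = 70°  [△ASP]
3. ∠APG = 110°  [linear pair at P on SG]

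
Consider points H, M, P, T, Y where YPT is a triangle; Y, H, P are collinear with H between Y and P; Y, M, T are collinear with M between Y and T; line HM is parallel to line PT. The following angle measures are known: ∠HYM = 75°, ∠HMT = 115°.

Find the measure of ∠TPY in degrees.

∠TPY = 40°

1. ∠HMY = 65°  [linear pair at M on YT]
2. ∠MHY = 40°  [△YHM]
3. ∠TPY = 40°  [HM∥PT, corresponding at H]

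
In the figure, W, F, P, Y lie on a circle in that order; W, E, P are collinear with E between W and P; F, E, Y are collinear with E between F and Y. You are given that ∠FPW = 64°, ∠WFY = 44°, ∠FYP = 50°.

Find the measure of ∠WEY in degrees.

1. ∠WPY = 44°  [same arc WY]
2. ∠PEY = 86°  [△PEY]
3. ∠WEY = 94°  [linear pair at E on WP]

∠WEY = 94°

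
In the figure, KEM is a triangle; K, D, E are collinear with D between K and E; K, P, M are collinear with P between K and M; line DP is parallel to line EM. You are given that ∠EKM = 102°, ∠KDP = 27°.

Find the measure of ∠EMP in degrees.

1. ∠DKP = 102°  [D on KE, P on KM]
2. ∠DPK = 51°  [△KDP]
3. ∠DPM = 129°  [linear pair at P on KM]
4. ∠EMP = 51°  [DP∥EM, co-interior at M–P]

∠EMP = 51°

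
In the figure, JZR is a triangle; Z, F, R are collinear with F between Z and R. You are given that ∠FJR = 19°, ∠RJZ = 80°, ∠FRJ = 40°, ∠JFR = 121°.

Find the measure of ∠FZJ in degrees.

1. ∠JRZ = 40°  [F on ray RZ]
2. ∠JZR = 60°  [△JZR]
3. ∠FZJ = 60°  [F on ray ZR]

∠FZJ = 60°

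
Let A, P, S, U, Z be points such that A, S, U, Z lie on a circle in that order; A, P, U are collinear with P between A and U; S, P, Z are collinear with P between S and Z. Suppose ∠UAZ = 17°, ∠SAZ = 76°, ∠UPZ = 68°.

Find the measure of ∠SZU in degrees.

∠SZU = 59°

1. ∠USZ = 17°  [same arc UZ]
2. ∠SUZ = 104°  [cyclic ASUZ, opposite ∠A+∠U]
3. ∠SZU = 59°  [△SUZ]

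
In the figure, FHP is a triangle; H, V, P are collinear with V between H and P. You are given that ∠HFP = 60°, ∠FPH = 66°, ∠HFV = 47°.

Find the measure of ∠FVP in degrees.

∠FVP = 101°

1. ∠FHP = 54°  [△FHP]
2. ∠FHV = 54°  [V on ray HP]
3. ∠FVH = 79°  [△FHV]
4. ∠FVP = 101°  [linear pair at V on HP]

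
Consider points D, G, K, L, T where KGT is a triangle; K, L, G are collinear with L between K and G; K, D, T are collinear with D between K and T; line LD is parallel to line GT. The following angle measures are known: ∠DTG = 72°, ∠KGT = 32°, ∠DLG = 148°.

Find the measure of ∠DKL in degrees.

1. ∠GTK = 72°  [D on ray TK]
2. ∠GKT = 76°  [△KGT]
3. ∠DKL = 76°  [L on KG, D on KT]

∠DKL = 76°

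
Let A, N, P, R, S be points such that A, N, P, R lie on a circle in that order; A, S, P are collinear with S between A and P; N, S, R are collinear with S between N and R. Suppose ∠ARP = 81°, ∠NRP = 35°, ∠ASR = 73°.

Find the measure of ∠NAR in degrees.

∠NAR = 96°

1. ∠ANP = 99°  [cyclic ANPR, opposite ∠N+∠R]
2. ∠NAP = 35°  [same arc NP]
3. ∠NSP = 73°  [vertical angles at S]
4. ∠APN = 46°  [△ANP]
5. ∠ASN = 107°  [linear pair at S on AP]
6. ∠ARN = 46°  [same arc AN]
7. ∠ANR = 38°  [△ASN]
8. ∠NAR = 96°  [△ANR]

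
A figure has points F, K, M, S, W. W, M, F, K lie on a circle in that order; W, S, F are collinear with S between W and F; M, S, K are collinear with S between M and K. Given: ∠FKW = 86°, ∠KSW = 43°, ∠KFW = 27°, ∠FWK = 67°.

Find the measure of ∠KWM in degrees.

1. ∠MKW = 70°  [△WSK]
2. ∠KMW = 27°  [same arc WK]
3. ∠KWM = 83°  [△WMK]

∠KWM = 83°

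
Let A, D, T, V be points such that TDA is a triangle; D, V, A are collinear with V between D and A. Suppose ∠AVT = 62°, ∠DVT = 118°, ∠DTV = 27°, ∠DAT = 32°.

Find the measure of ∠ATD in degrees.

1. ∠TDV = 35°  [△TDV]
2. ∠ADT = 35°  [V on ray DA]
3. ∠ATD = 113°  [△TDA]

∠ATD = 113°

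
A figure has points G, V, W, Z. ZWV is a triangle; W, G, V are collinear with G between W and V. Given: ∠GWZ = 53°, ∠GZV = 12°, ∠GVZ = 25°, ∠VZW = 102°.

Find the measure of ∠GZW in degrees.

∠GZW = 90°

1. ∠VGZ = 143°  [△ZGV]
2. ∠WGZ = 37°  [linear pair at G on WV]
3. ∠GZW = 90°  [△ZWG]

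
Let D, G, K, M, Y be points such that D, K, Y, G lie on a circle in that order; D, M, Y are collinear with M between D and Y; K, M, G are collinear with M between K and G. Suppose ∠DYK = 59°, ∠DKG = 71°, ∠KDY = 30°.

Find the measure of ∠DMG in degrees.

1. ∠DGK = 59°  [same arc DK]
2. ∠DKY = 91°  [△DKY]
3. ∠DYG = 71°  [same arc DG]
4. ∠DGY = 89°  [cyclic DKYG, opposite ∠K+∠G]
5. ∠GDY = 20°  [△DYG]
6. ∠DMG = 101°  [△DMG]

∠DMG = 101°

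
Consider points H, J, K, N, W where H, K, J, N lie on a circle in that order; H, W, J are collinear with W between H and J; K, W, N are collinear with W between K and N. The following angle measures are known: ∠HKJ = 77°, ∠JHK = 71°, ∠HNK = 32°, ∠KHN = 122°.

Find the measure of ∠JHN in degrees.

∠JHN = 51°

1. ∠JNK = 71°  [same arc KJ]
2. ∠KJN = 58°  [cyclic HKJN, opposite ∠H+∠J]
3. ∠JKN = 51°  [△KJN]
4. ∠JHN = 51°  [same arc JN]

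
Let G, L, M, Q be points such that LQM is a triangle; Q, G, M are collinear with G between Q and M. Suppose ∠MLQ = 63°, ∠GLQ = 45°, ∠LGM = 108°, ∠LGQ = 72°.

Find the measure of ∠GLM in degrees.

1. ∠GQL = 63°  [△LQG]
2. ∠LQM = 63°  [G on ray QM]
3. ∠LMQ = 54°  [△LQM]
4. ∠GML = 54°  [G on ray MQ]
5. ∠GLM = 18°  [△LGM]

∠GLM = 18°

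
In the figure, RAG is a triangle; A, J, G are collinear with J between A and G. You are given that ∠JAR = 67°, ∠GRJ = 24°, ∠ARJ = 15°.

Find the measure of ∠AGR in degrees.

1. ∠AJR = 98°  [△RAJ]
2. ∠GJR = 82°  [linear pair at J on AG]
3. ∠JGR = 74°  [△RJG]
4. ∠AGR = 74°  [J on ray GA]

∠AGR = 74°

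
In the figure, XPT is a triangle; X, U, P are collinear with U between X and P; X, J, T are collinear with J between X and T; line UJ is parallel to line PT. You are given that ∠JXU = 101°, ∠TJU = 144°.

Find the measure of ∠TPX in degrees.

∠TPX = 43°

1. ∠UJX = 36°  [linear pair at J on XT]
2. ∠JUX = 43°  [△XUJ]
3. ∠TPX = 43°  [UJ∥PT, corresponding at U]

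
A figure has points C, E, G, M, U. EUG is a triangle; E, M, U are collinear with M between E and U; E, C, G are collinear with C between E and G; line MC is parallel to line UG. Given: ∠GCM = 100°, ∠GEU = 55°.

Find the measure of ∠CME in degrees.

∠CME = 45°

1. ∠ECM = 80°  [linear pair at C on EG]
2. ∠CEM = 55°  [M on EU, C on EG]
3. ∠CME = 45°  [△EMC]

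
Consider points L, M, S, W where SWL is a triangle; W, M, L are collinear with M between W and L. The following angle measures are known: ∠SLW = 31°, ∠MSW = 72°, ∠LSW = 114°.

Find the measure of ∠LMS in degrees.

∠LMS = 107°

1. ∠LWS = 35°  [△SWL]
2. ∠MWS = 35°  [M on ray WL]
3. ∠SMW = 73°  [△SWM]
4. ∠LMS = 107°  [linear pair at M on WL]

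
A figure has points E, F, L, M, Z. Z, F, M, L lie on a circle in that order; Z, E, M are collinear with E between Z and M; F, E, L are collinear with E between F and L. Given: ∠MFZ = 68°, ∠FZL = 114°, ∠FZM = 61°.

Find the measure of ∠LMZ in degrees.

∠LMZ = 15°

1. ∠FMZ = 51°  [△ZFM]
2. ∠FLZ = 51°  [same arc ZF]
3. ∠LFZ = 15°  [△ZFL]
4. ∠LMZ = 15°  [same arc ZL]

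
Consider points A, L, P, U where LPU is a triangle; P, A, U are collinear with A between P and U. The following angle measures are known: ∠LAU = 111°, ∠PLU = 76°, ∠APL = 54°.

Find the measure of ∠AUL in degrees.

1. ∠LPU = 54°  [A on ray PU]
2. ∠LUP = 50°  [△LPU]
3. ∠AUL = 50°  [A on ray UP]

∠AUL = 50°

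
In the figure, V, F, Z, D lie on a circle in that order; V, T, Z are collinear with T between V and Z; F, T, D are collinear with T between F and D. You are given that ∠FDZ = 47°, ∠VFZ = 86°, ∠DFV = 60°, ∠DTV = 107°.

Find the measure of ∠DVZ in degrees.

∠DVZ = 26°

1. ∠VDZ = 94°  [cyclic VFZD, opposite ∠F+∠D]
2. ∠DZV = 60°  [same arc VD]
3. ∠DVZ = 26°  [△VZD]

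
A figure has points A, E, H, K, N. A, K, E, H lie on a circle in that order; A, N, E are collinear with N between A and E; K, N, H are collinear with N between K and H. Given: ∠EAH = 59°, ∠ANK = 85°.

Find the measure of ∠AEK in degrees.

∠AEK = 26°

1. ∠EKH = 59°  [same arc EH]
2. ∠ENK = 95°  [linear pair at N on AE]
3. ∠AEK = 26°  [△KNE]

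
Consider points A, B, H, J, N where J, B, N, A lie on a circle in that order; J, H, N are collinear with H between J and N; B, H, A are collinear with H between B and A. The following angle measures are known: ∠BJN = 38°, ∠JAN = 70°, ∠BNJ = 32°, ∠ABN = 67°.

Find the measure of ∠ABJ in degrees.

1. ∠BHN = 81°  [△BHN]
2. ∠BHJ = 99°  [linear pair at H on JN]
3. ∠ABJ = 43°  [△JHB]

∠ABJ = 43°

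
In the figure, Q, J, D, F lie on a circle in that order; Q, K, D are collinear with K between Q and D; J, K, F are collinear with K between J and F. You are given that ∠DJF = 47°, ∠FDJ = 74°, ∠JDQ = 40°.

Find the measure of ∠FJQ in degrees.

∠FJQ = 34°

1. ∠FQJ = 106°  [cyclic QJDF, opposite ∠Q+∠D]
2. ∠JFQ = 40°  [same arc QJ]
3. ∠FJQ = 34°  [△QJF]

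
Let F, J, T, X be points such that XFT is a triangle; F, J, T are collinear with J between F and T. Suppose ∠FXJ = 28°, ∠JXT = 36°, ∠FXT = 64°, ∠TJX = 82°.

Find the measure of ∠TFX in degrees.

∠TFX = 54°

1. ∠JTX = 62°  [△XJT]
2. ∠FTX = 62°  [J on ray TF]
3. ∠TFX = 54°  [△XFT]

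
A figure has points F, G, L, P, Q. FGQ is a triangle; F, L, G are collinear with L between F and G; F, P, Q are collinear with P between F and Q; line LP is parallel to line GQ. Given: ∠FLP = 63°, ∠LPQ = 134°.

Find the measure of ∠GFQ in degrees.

1. ∠FPL = 46°  [linear pair at P on FQ]
2. ∠LFP = 71°  [△FLP]
3. ∠GFQ = 71°  [L on FG, P on FQ]

∠GFQ = 71°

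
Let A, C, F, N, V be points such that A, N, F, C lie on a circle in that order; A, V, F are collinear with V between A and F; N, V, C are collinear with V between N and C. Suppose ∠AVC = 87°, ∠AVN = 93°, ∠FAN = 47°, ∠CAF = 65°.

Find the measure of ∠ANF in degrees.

1. ∠FVN = 87°  [vertical angles at V]
2. ∠CNF = 65°  [same arc FC]
3. ∠AFN = 28°  [△NVF]
4. ∠ANF = 105°  [△ANF]

∠ANF = 105°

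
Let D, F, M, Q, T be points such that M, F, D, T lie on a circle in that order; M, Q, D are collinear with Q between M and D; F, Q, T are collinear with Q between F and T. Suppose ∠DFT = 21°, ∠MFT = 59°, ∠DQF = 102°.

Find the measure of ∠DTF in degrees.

1. ∠MDT = 59°  [same arc MT]
2. ∠MQT = 102°  [vertical angles at Q]
3. ∠DQT = 78°  [linear pair at Q on MD]
4. ∠DTF = 43°  [△DQT]

∠DTF = 43°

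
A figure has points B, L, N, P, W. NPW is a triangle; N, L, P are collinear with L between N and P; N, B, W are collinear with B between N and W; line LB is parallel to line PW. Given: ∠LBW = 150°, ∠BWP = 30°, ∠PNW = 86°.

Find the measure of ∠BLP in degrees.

∠BLP = 116°

1. ∠LBN = 30°  [linear pair at B on NW]
2. ∠BNL = 86°  [L on NP, B on NW]
3. ∠BLN = 64°  [△NLB]
4. ∠BLP = 116°  [linear pair at L on NP]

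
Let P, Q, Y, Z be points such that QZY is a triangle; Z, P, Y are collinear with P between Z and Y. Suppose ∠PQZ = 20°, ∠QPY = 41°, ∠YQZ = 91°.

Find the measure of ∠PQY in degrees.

∠PQY = 71°

1. ∠QPZ = 139°  [linear pair at P on ZY]
2. ∠PZQ = 21°  [△QZP]
3. ∠QZY = 21°  [P on ray ZY]
4. ∠QYZ = 68°  [△QZY]
5. ∠PYQ = 68°  [P on ray YZ]
6. ∠PQY = 71°  [△QPY]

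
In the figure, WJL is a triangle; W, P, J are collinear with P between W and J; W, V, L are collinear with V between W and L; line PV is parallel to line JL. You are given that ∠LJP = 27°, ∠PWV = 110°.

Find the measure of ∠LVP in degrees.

1. ∠LJW = 27°  [P on ray JW]
2. ∠JWL = 110°  [P on WJ, V on WL]
3. ∠JLW = 43°  [△WJL]
4. ∠PVW = 43°  [PV∥JL, corresponding at V]
5. ∠LVP = 137°  [linear pair at V on WL]

∠LVP = 137°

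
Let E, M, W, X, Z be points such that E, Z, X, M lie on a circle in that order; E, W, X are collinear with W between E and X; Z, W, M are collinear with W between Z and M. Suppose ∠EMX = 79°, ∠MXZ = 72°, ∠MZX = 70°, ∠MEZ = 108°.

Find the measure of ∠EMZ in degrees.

∠EMZ = 41°

1. ∠EZX = 101°  [cyclic EZXM, opposite ∠Z+∠M]
2. ∠XMZ = 38°  [△ZXM]
3. ∠XEZ = 38°  [same arc ZX]
4. ∠EXZ = 41°  [△EZX]
5. ∠EMZ = 41°  [same arc EZ]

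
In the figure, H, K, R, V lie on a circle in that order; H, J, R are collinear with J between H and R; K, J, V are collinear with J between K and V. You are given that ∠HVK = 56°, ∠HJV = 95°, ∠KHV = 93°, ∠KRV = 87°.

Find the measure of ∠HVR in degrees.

∠HVR = 120°

1. ∠HKV = 31°  [△HKV]
2. ∠RHV = 29°  [△HJV]
3. ∠HRV = 31°  [same arc HV]
4. ∠HVR = 120°  [△HRV]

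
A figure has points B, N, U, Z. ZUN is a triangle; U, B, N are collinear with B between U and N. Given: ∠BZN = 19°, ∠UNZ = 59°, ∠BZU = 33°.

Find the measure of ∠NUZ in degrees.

∠NUZ = 69°

1. ∠BNZ = 59°  [B on ray NU]
2. ∠NBZ = 102°  [△ZBN]
3. ∠UBZ = 78°  [linear pair at B on UN]
4. ∠BUZ = 69°  [△ZUB]
5. ∠NUZ = 69°  [B on ray UN]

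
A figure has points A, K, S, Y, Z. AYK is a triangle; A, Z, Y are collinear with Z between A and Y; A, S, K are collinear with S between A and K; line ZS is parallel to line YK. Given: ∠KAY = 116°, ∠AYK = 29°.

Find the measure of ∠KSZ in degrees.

∠KSZ = 145°

1. ∠AKY = 35°  [△AYK]
2. ∠ASZ = 35°  [ZS∥YK, corresponding at S]
3. ∠KSZ = 145°  [linear pair at S on AK]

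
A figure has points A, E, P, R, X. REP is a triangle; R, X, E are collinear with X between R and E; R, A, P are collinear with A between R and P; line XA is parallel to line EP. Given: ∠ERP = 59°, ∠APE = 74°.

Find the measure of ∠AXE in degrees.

1. ∠EPR = 74°  [A on ray PR]
2. ∠PER = 47°  [△REP]
3. ∠AXR = 47°  [XA∥EP, corresponding at X]
4. ∠AXE = 133°  [linear pair at X on RE]

∠AXE = 133°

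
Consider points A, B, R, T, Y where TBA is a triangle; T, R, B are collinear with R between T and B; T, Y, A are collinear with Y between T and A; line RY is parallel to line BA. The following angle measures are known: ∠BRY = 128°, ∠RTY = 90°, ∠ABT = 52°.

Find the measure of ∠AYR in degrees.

1. ∠TRY = 52°  [linear pair at R on TB]
2. ∠RYT = 38°  [△TRY]
3. ∠AYR = 142°  [linear pair at Y on TA]

∠AYR = 142°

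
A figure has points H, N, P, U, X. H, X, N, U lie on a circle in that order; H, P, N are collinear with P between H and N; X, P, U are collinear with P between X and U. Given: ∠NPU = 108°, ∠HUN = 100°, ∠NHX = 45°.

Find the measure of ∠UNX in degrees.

1. ∠HPX = 108°  [vertical angles at P]
2. ∠HXN = 80°  [cyclic HXNU, opposite ∠X+∠U]
3. ∠NUX = 45°  [same arc XN]
4. ∠HNX = 55°  [△HXN]
5. ∠NPX = 72°  [linear pair at P on HN]
6. ∠NXU = 53°  [△XPN]
7. ∠UNX = 82°  [△XNU]

∠UNX = 82°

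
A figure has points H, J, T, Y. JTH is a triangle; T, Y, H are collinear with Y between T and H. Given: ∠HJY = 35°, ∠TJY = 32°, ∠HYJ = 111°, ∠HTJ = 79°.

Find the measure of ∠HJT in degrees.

1. ∠JHY = 34°  [△JYH]
2. ∠JHT = 34°  [Y on ray HT]
3. ∠HJT = 67°  [△JTH]

∠HJT = 67°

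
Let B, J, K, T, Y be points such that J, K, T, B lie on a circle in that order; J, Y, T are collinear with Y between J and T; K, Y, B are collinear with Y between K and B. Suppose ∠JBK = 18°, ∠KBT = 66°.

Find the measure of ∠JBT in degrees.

1. ∠JTK = 18°  [same arc JK]
2. ∠KJT = 66°  [same arc KT]
3. ∠JKT = 96°  [△JKT]
4. ∠JBT = 84°  [cyclic JKTB, opposite ∠K+∠B]

∠JBT = 84°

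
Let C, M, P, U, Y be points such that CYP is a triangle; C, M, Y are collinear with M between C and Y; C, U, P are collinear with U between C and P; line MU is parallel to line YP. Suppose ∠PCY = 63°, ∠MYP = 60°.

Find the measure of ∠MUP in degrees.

1. ∠CYP = 60°  [M on ray YC]
2. ∠CPY = 57°  [△CYP]
3. ∠CUM = 57°  [MU∥YP, corresponding at U]
4. ∠MUP = 123°  [linear pair at U on CP]

∠MUP = 123°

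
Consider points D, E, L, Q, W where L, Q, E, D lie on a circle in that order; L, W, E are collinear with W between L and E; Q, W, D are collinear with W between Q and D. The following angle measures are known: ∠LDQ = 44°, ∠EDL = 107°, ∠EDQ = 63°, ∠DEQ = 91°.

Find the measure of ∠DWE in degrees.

1. ∠LEQ = 44°  [same arc LQ]
2. ∠DQE = 26°  [△QED]
3. ∠EWQ = 110°  [△QWE]
4. ∠DWL = 110°  [vertical angles at W]
5. ∠DWE = 70°  [linear pair at W on LE]

∠DWE = 70°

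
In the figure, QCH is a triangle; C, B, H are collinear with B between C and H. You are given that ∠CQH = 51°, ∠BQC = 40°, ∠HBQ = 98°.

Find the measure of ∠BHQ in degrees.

1. ∠CBQ = 82°  [linear pair at B on CH]
2. ∠BCQ = 58°  [△QCB]
3. ∠HCQ = 58°  [B on ray CH]
4. ∠CHQ = 71°  [△QCH]
5. ∠BHQ = 71°  [B on ray HC]

∠BHQ = 71°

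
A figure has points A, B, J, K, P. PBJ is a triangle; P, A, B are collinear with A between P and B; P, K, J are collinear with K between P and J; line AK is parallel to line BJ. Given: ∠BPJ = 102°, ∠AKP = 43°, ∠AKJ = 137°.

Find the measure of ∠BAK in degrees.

∠BAK = 145°

1. ∠APK = 102°  [A on PB, K on PJ]
2. ∠KAP = 35°  [△PAK]
3. ∠BAK = 145°  [linear pair at A on PB]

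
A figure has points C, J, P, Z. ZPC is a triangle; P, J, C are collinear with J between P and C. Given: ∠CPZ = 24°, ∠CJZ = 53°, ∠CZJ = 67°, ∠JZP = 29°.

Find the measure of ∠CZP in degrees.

1. ∠JCZ = 60°  [△ZJC]
2. ∠PCZ = 60°  [J on ray CP]
3. ∠CZP = 96°  [△ZPC]

∠CZP = 96°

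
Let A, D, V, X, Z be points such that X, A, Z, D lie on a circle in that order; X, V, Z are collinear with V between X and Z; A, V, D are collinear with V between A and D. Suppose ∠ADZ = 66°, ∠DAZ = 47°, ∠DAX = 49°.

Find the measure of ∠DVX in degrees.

∠DVX = 115°

1. ∠DZX = 49°  [same arc XD]
2. ∠DVZ = 65°  [△ZVD]
3. ∠DVX = 115°  [linear pair at V on XZ]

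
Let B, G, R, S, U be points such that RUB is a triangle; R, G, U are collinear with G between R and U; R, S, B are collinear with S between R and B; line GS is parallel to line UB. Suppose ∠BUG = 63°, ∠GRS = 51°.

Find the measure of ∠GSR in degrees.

1. ∠BUR = 63°  [G on ray UR]
2. ∠BRU = 51°  [G on RU, S on RB]
3. ∠RBU = 66°  [△RUB]
4. ∠GSR = 66°  [GS∥UB, corresponding at S]

∠GSR = 66°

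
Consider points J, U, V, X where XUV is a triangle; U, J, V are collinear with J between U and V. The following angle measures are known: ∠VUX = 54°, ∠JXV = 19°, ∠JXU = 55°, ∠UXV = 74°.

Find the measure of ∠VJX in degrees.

1. ∠JUX = 54°  [J on ray UV]
2. ∠UJX = 71°  [△XUJ]
3. ∠VJX = 109°  [linear pair at J on UV]

∠VJX = 109°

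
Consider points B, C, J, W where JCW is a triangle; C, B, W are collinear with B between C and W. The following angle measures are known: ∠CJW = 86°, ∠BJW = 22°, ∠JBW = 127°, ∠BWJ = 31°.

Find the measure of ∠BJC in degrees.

∠BJC = 64°

1. ∠CBJ = 53°  [linear pair at B on CW]
2. ∠CWJ = 31°  [B on ray WC]
3. ∠JCW = 63°  [△JCW]
4. ∠BCJ = 63°  [B on ray CW]
5. ∠BJC = 64°  [△JCB]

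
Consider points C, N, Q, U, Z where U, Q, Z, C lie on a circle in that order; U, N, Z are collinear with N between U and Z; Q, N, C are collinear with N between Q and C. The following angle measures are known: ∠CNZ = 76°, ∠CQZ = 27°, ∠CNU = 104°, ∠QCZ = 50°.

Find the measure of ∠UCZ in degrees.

∠UCZ = 99°

1. ∠CZU = 54°  [△ZNC]
2. ∠CUZ = 27°  [same arc ZC]
3. ∠UCZ = 99°  [△UZC]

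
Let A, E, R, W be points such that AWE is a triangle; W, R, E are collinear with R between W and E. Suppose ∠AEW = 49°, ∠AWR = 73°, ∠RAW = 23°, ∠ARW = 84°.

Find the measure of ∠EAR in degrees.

∠EAR = 35°

1. ∠AER = 49°  [R on ray EW]
2. ∠ARE = 96°  [linear pair at R on WE]
3. ∠EAR = 35°  [△ARE]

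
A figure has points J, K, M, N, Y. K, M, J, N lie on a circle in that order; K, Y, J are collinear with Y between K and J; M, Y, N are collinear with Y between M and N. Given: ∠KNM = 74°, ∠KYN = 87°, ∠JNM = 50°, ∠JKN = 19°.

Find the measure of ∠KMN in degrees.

∠KMN = 37°

1. ∠JYM = 87°  [vertical angles at Y]
2. ∠JKM = 50°  [same arc MJ]
3. ∠KYM = 93°  [linear pair at Y on KJ]
4. ∠KMN = 37°  [△KYM]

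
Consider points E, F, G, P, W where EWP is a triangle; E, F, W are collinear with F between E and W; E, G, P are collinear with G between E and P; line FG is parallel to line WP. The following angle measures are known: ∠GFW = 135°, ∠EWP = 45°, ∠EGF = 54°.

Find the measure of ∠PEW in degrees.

1. ∠EFG = 45°  [linear pair at F on EW]
2. ∠FEG = 81°  [△EFG]
3. ∠PEW = 81°  [F on EW, G on EP]

∠PEW = 81°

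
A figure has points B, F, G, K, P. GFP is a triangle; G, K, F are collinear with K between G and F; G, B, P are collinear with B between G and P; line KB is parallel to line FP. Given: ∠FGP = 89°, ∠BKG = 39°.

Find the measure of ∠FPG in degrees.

∠FPG = 52°

1. ∠BGK = 89°  [K on GF, B on GP]
2. ∠GBK = 52°  [△GKB]
3. ∠FPG = 52°  [KB∥FP, corresponding at B]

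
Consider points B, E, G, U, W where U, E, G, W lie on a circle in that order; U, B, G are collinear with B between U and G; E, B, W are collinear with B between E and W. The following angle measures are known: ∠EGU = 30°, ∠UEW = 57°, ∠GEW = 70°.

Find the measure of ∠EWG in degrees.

1. ∠EWU = 30°  [same arc UE]
2. ∠EUW = 93°  [△UEW]
3. ∠EGW = 87°  [cyclic UEGW, opposite ∠U+∠G]
4. ∠EWG = 23°  [△EGW]

∠EWG = 23°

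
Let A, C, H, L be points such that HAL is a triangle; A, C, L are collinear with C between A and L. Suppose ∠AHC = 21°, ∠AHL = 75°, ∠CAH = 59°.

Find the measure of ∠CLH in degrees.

∠CLH = 46°

1. ∠HAL = 59°  [C on ray AL]
2. ∠ALH = 46°  [△HAL]
3. ∠CLH = 46°  [C on ray LA]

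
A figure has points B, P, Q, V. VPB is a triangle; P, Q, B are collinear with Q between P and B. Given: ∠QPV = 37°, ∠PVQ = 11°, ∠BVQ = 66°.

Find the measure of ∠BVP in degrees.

1. ∠PQV = 132°  [△VPQ]
2. ∠BPV = 37°  [Q on ray PB]
3. ∠BQV = 48°  [linear pair at Q on PB]
4. ∠QBV = 66°  [△VQB]
5. ∠PBV = 66°  [Q on ray BP]
6. ∠BVP = 77°  [△VPB]

∠BVP = 77°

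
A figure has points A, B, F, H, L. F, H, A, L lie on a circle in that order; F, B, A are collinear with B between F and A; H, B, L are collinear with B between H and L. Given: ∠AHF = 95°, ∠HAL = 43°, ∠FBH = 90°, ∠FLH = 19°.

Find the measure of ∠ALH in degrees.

1. ∠ABH = 90°  [linear pair at B on FA]
2. ∠FAH = 19°  [same arc FH]
3. ∠AHL = 71°  [△HBA]
4. ∠ALH = 66°  [△HAL]

∠ALH = 66°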